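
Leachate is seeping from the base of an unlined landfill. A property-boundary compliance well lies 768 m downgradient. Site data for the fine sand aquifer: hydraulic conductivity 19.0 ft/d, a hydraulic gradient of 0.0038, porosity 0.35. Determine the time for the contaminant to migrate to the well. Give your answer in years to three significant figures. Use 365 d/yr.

33.5 years

K = 19.0 ft/d × 0.3048 = 5.791 m/d
Darcy flux q = K·i = 5.791 × 0.0038 = 0.02201 m/d
v = Ki/n = 5.791·0.0038/0.35 = 0.06288 m/d
t = L / v = 768 / 0.06288 = 12210 d
   = 12210 / 365 = 33.5 yr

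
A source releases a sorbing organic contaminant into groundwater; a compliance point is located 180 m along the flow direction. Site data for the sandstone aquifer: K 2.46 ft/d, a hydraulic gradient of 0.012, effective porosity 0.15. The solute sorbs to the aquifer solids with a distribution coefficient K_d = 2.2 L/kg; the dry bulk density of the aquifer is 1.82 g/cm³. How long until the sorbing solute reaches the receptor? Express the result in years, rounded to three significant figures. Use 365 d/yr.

228 years

K = 2.46 ft/d × 0.3048 = 0.7498 m/d
q = Ki = 0.7498 × 0.012 = 0.008998 m/d
v_s = q/n_e = 0.008998/0.15 = 0.05998 m/d
Retardation R = 1 + ρ_b·K_d/n = 1 + 1.82×2.2/0.15 = 27.69
Contaminant velocity v_c = v/R = 0.05998/27.69 = 0.002166 m/d
t = L/v_c = 180/0.002166 = 83100 d
   = 83100/365 = 228 yr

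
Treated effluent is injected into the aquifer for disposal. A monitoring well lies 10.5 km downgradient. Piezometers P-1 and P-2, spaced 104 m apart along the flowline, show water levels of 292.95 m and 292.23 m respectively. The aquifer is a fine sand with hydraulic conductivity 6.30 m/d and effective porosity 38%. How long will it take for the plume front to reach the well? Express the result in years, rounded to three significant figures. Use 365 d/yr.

Hydraulic gradient i = (292.95 − 292.23) / 104 = 0.72 / 104 = 0.006923
q = Ki = 6.30 × 0.006923 = 0.04362 m/d
v_s = q/n_e = 0.04362/0.38 = 0.1148 m/d
L = 10.5 km = 10500 m
t = L / v = 10500 / 0.1148 = 91480 d
   = 91480 / 365 = 251 yr

251 years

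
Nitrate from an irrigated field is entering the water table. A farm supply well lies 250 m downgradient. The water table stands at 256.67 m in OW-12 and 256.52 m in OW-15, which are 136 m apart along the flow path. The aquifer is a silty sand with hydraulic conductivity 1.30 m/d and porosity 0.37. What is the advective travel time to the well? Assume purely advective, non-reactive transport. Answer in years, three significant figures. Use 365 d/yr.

177 years

Hydraulic gradient i = (256.67 − 256.52) / 136 = 0.15 / 136 = 0.001103
q = Ki = 1.30 × 0.001103 = 0.001434 m/d
Average linear velocity = 0.001434 / 0.37 = 0.003875 m/d
t = L / v = 250 / 0.003875 = 64510 d
   = 64510 / 365 = 177 yr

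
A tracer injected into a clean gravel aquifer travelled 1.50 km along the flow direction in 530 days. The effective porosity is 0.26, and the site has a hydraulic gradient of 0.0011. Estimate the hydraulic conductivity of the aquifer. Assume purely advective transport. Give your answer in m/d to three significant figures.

L = 1.50 km = 1500 m
v = L / t = 1500 / 530 = 2.830 m/d
K = v · n / i = 2.830 × 0.26 / 0.0011 = 669 m/d

669 m/d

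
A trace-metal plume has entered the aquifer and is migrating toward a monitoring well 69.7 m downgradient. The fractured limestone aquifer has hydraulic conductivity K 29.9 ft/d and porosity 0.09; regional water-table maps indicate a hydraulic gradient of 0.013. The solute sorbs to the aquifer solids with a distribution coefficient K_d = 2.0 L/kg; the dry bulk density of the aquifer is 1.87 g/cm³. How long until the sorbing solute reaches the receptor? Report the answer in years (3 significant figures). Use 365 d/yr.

K = 29.9 ft/d × 0.3048 = 9.114 m/d
q = Ki = 9.114 × 0.013 = 0.1185 m/d
v_s = q/n_e = 0.1185/0.09 = 1.316 m/d
Retardation R = 1 + ρ_b·K_d/n = 1 + 1.87×2.0/0.09 = 42.56
Contaminant velocity v_c = v/R = 1.316/42.56 = 0.03093 m/d
t = L/v_c = 69.7/0.03093 = 2253 d
   = 2253/365 = 6.17 yr

6.17 years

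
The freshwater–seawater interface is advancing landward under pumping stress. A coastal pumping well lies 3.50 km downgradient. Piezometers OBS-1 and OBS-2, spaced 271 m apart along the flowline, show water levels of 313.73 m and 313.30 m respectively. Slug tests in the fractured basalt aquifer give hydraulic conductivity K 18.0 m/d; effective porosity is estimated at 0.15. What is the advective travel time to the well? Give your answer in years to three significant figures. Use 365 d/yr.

50.4 years

Hydraulic gradient i = (313.73 − 313.30) / 271 = 0.43 / 271 = 0.001587
Specific discharge q = 18.0 × 0.001587 = 0.02856 m/d
Seepage velocity v = q / n = 0.02856 / 0.15 = 0.1904 m/d
L = 3.50 km = 3500 m
t = L / v = 3500 / 0.1904 = 18380 d
   = 18380 / 365 = 50.4 yr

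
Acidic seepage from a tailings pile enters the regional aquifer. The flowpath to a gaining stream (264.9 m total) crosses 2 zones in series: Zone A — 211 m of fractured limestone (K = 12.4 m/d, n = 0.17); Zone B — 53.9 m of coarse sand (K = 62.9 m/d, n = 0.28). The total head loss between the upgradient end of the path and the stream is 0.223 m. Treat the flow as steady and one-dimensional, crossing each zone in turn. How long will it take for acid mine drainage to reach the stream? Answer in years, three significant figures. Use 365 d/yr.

Continuity: the same q passes through each zone, so ΔH = q·Σ(L_j/K_j) — the zones act as resistances in series.
Σ(L/K) = 211/12.4 + 53.9/62.9 = 17.02 + 0.8569 = 17.87 d
q = ΔH / Σ(L/K) = 0.223 / 17.87 = 0.01248 m/d (same in every zone)
Zone A: v = q/n = 0.01248/0.17 = 0.07339 m/d → t_A = 211/0.07339 = 2875 d
Zone B: v = q/n = 0.01248/0.28 = 0.04456 m/d → t_B = 53.9/0.04456 = 1210 d
Total t = 2875 + 1210 = 4085 d
   = 4085 / 365 = 11.2 yr

11.2 years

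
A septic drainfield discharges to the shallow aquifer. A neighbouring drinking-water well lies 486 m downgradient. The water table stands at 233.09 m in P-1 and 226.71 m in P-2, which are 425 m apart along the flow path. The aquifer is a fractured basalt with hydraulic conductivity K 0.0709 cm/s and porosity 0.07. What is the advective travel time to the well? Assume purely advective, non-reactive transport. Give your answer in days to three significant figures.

Hydraulic gradient i = (233.09 − 226.71) / 425 = 6.38 / 425 = 0.01501
K = 0.0709 cm/s × 864 = 61.26 m/d
q = Ki = 61.26 × 0.01501 = 0.9196 m/d
v_s = q/n_e = 0.9196/0.07 = 13.14 m/d
t = L / v = 486 / 13.14 = 36.99 d

37.0 days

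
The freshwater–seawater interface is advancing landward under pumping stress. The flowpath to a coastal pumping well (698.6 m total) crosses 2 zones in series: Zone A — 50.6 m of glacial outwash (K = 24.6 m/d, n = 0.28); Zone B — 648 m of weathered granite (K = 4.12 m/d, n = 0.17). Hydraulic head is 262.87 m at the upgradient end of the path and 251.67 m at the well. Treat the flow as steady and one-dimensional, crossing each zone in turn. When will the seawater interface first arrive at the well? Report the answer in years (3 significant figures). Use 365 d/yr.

Total head drop ΔH = 262.87 − 251.67 = 11.20 m
Steady 1-D flow in series ⇒ the Darcy flux q is identical in every zone and the zone head losses add (resistances L/K in series).
Σ(L/K) = 50.6/24.6 + 648/4.12 = 2.057 + 157.3 = 159.3 d
q = ΔH / Σ(L/K) = 11.20 / 159.3 = 0.07029 m/d (same in every zone)
Zone A: v = q/n = 0.07029/0.28 = 0.2510 m/d → t_A = 50.6/0.2510 = 201.6 d
Zone B: v = q/n = 0.07029/0.17 = 0.4135 m/d → t_B = 648/0.4135 = 1567 d
Total t = 201.6 + 1567 = 1769 d
   = 1769 / 365 = 4.85 yr

4.85 years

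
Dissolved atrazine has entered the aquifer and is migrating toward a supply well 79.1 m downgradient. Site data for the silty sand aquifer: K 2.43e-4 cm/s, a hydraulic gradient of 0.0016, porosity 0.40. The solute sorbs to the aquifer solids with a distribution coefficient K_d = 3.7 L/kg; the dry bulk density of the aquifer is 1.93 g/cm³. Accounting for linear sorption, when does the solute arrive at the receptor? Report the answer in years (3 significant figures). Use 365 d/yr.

4860 years

K = 2.43e-4 cm/s × 864 = 0.2100 m/d
Specific discharge q = 0.2100 × 0.0016 = 3.359e-4 m/d
Seepage velocity v = q / n = 3.359e-4 / 0.40 = 8.398e-4 m/d
Retardation R = 1 + ρ_b·K_d/n = 1 + 1.93×3.7/0.40 = 18.85
Contaminant velocity v_c = v/R = 8.398e-4/18.85 = 4.455e-5 m/d
t = L/v_c = 79.1/4.455e-5 = 1.776e6 d
   = 1.776e6/365 = 4860 yr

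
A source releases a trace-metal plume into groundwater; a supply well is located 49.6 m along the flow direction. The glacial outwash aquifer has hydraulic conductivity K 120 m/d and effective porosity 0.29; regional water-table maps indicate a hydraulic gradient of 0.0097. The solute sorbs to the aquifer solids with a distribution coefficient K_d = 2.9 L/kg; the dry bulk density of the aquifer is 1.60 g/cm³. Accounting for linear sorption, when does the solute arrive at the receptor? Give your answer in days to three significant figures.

q = Ki = 120 × 0.0097 = 1.164 m/d
Seepage velocity v = q / n = 1.164 / 0.29 = 4.014 m/d
Retardation R = 1 + ρ_b·K_d/n = 1 + 1.60×2.9/0.29 = 17.00
Contaminant velocity v_c = v/R = 4.014/17.00 = 0.2361 m/d
t = L/v_c = 49.6/0.2361 = 210.1 d

210 days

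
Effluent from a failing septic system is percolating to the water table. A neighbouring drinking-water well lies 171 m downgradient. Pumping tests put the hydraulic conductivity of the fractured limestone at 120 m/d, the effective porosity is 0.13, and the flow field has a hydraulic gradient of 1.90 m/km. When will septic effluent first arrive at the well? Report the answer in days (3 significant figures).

q = Ki = 120 × 0.0019 = 0.2280 m/d
Seepage velocity v = q / n = 0.2280 / 0.13 = 1.754 m/d
t = L / v = 171 / 1.754 = 97.50 d

97.5 days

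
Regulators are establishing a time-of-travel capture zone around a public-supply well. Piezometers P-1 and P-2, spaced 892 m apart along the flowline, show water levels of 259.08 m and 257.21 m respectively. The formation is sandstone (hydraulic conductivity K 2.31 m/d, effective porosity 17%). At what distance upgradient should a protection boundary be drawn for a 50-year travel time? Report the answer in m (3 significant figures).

Hydraulic gradient i = (259.08 − 257.21) / 892 = 1.87 / 892 = 0.002096
Specific discharge q = 2.31 × 0.002096 = 0.004843 m/d
Average linear velocity = 0.004843 / 0.17 = 0.02849 m/d
T = 50 yr × 365 = 18250 d
L = v × T = 0.02849 × 18250 = 519.9 m

520 m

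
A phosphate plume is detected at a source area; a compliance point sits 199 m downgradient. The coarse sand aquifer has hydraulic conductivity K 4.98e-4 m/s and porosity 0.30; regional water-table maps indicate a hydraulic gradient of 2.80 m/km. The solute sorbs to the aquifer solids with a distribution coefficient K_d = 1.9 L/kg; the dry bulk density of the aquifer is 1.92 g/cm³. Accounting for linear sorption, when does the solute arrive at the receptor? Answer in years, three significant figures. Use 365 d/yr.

K = 4.98e-4 m/s × 86400 s/d = 43.03 m/d
q = Ki = 43.03 × 0.0028 = 0.1205 m/d
Average linear velocity = 0.1205 / 0.30 = 0.4016 m/d
Retardation R = 1 + ρ_b·K_d/n = 1 + 1.92×1.9/0.30 = 13.16
Contaminant velocity v_c = v/R = 0.4016/13.16 = 0.03052 m/d
t = L/v_c = 199/0.03052 = 6521 d
   = 6521/365 = 17.9 yr

17.9 years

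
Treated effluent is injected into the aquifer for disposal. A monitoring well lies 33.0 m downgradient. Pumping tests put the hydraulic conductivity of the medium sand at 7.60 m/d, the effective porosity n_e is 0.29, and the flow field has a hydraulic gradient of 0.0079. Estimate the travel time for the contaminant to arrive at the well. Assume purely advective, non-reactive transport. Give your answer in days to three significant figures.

159 days

q = Ki = 7.60 × 0.0079 = 0.06004 m/d
v = Ki/n = 7.60·0.0079/0.29 = 0.2070 m/d
t = L / v = 33.0 / 0.2070 = 159.4 d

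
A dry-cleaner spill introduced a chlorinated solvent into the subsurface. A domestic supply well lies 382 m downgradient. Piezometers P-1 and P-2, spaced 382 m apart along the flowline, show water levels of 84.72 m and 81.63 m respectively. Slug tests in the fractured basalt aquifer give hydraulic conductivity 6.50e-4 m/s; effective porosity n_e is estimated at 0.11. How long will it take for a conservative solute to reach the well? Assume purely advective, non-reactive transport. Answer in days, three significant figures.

Hydraulic gradient i = (84.72 − 81.63) / 382 = 3.09 / 382 = 0.008089
K = 6.50e-4 m/s × 86400 s/d = 56.16 m/d
Specific discharge q = 56.16 × 0.008089 = 0.4543 m/d
v = Ki/n = 56.16·0.008089/0.11 = 4.130 m/d
t = L / v = 382 / 4.130 = 92.50 d

92.5 days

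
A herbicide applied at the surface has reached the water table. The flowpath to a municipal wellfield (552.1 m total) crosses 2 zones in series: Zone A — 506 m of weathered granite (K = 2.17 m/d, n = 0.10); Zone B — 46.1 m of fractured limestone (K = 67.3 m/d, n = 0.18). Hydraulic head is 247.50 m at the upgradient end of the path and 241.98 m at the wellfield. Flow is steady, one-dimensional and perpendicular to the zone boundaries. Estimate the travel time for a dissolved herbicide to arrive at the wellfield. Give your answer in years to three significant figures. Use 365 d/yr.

6.84 years

Total head drop ΔH = 247.50 − 241.98 = 5.52 m
Steady 1-D flow in series ⇒ the Darcy flux q is identical in every zone and the zone head losses add (resistances L/K in series).
Σ(L/K) = 506/2.17 + 46.1/67.3 = 233.2 + 0.6850 = 233.9 d
q = ΔH / Σ(L/K) = 5.52 / 233.9 = 0.02360 m/d (same in every zone)
Zone A: v = q/n = 0.02360/0.10 = 0.2360 m/d → t_A = 506/0.2360 = 2144 d
Zone B: v = q/n = 0.02360/0.18 = 0.1311 m/d → t_B = 46.1/0.1311 = 351.6 d
Total t = 2144 + 351.6 = 2495 d
   = 2495 / 365 = 6.84 yr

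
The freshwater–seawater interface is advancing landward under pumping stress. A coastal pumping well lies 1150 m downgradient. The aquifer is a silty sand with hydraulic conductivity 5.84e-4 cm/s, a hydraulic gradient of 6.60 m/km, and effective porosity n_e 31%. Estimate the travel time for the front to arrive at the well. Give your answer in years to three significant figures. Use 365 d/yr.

K = 5.84e-4 cm/s × 864 = 0.5046 m/d
Specific discharge q = 0.5046 × 0.0066 = 0.003330 m/d
Seepage velocity v = q / n = 0.003330 / 0.31 = 0.01074 m/d
t = L / v = 1150 / 0.01074 = 107100 d
   = 107100 / 365 = 293 yr

293 years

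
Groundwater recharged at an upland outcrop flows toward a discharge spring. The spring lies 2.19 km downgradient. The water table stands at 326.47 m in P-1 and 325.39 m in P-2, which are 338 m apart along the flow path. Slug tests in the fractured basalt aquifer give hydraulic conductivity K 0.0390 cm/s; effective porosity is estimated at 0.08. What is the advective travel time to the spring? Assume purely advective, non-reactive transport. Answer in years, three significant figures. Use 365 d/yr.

Hydraulic gradient i = (326.47 − 325.39) / 338 = 1.08 / 338 = 0.003195
K = 0.0390 cm/s × 864 = 33.70 m/d
Darcy flux q = K·i = 33.70 × 0.003195 = 0.1077 m/d
Average linear velocity = 0.1077 / 0.08 = 1.346 m/d
L = 2.19 km = 2190 m
t = L / v = 2190 / 1.346 = 1627 d
   = 1627 / 365 = 4.46 yr

4.46 years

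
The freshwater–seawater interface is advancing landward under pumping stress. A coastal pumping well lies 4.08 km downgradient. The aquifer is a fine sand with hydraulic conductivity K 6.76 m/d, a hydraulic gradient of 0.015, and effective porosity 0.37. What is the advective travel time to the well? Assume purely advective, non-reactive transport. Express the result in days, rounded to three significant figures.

14900 days

q = Ki = 6.76 × 0.015 = 0.1014 m/d
v = Ki/n = 6.76·0.015/0.37 = 0.2741 m/d
L = 4.08 km = 4080 m
t = L / v = 4080 / 0.2741 = 14890 d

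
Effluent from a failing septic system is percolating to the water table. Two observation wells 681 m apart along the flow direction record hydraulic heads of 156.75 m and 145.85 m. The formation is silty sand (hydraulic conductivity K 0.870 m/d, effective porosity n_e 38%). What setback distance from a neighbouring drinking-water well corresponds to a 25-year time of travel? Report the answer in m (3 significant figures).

Hydraulic gradient i = (156.75 − 145.85) / 681 = 10.90 / 681 = 0.01601
q = Ki = 0.870 × 0.01601 = 0.01393 m/d
Average linear velocity = 0.01393 / 0.38 = 0.03665 m/d
T = 25 yr × 365 = 9125 d
L = v × T = 0.03665 × 9125 = 334.4 m

334 m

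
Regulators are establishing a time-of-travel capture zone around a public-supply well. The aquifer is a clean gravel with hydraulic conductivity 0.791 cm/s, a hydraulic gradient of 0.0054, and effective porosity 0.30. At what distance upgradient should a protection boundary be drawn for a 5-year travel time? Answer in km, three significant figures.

K = 0.791 cm/s × 864 = 683.4 m/d
Specific discharge q = 683.4 × 0.0054 = 3.690 m/d
Seepage velocity v = q / n = 3.690 / 0.30 = 12.30 m/d
T = 5 yr × 365 = 1825 d
L = v × T = 12.30 × 1825 = 22450 m
   = 22.5 km

22.5 km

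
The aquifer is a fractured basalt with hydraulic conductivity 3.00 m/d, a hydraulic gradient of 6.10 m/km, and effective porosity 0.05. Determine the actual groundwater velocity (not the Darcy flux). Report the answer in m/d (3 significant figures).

Darcy flux q = K·i = 3.00 × 0.0061 = 0.01830 m/d
v_s = q/n_e = 0.01830/0.05 = 0.3660 m/d

0.366 m/d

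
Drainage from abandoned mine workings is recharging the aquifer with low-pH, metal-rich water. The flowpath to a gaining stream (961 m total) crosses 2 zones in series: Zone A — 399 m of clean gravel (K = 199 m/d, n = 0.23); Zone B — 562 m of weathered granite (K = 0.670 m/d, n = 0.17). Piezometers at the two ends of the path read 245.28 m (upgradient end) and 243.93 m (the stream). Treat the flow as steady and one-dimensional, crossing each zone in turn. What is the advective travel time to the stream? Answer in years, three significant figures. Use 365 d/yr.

Total head drop ΔH = 245.28 − 243.93 = 1.35 m
Steady 1-D flow in series ⇒ the Darcy flux q is identical in every zone and the zone head losses add (resistances L/K in series).
Σ(L/K) = 399/199 + 562/0.670 = 2.005 + 838.8 = 840.8 d
q = ΔH / Σ(L/K) = 1.35 / 840.8 = 0.001606 m/d (same in every zone)
Zone A: v = q/n = 0.001606/0.23 = 0.006981 m/d → t_A = 399/0.006981 = 57160 d
Zone B: v = q/n = 0.001606/0.17 = 0.009445 m/d → t_B = 562/0.009445 = 59500 d
Total t = 57160 + 59500 = 116700 d
   = 116700 / 365 = 320 yr

320 years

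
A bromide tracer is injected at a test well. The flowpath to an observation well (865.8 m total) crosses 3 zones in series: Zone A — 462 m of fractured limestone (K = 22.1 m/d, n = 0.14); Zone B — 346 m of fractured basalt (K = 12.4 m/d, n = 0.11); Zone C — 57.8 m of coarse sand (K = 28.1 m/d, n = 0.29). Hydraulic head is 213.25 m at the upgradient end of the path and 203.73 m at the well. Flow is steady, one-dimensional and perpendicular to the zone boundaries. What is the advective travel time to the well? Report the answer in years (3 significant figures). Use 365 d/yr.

1.75 years

Total head drop ΔH = 213.25 − 203.73 = 9.52 m
Continuity: the same q passes through each zone, so ΔH = q·Σ(L_j/K_j) — the zones act as resistances in series.
Σ(L/K) = 462/22.1 + 346/12.4 + 57.8/28.1 = 20.90 + 27.90 + 2.057 = 50.87 d
q = ΔH / Σ(L/K) = 9.52 / 50.87 = 0.1872 m/d (same in every zone)
Zone A: v = q/n = 0.1872/0.14 = 1.337 m/d → t_A = 462/1.337 = 345.6 d
Zone B: v = q/n = 0.1872/0.11 = 1.701 m/d → t_B = 346/1.701 = 203.4 d
Zone C: v = q/n = 0.1872/0.29 = 0.6454 m/d → t_C = 57.8/0.6454 = 89.56 d
Total t = 345.6 + 203.4 + 89.56 = 638.5 d
   = 638.5 / 365 = 1.75 yr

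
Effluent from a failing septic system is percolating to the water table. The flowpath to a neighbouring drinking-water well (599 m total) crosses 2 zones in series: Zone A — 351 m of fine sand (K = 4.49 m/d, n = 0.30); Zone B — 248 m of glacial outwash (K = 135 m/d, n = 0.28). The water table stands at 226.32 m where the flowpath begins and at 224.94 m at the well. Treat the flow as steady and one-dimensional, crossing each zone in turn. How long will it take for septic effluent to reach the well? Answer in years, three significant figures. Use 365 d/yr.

Total head drop ΔH = 226.32 − 224.94 = 1.38 m
Continuity: the same q passes through each zone, so ΔH = q·Σ(L_j/K_j) — the zones act as resistances in series.
Σ(L/K) = 351/4.49 + 248/135 = 78.17 + 1.837 = 80.01 d
q = ΔH / Σ(L/K) = 1.38 / 80.01 = 0.01725 m/d (same in every zone)
Zone A: v = q/n = 0.01725/0.30 = 0.05749 m/d → t_A = 351/0.05749 = 6105 d
Zone B: v = q/n = 0.01725/0.28 = 0.06160 m/d → t_B = 248/0.06160 = 4026 d
Total t = 6105 + 4026 = 10130 d
   = 10130 / 365 = 27.8 yr

27.8 years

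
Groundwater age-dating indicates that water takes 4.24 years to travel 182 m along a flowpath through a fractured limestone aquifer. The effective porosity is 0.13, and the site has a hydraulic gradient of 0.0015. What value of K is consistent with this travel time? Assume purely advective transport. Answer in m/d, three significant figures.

t = 4.24 years = 1548 d
v = L / t = 182 / 1548 = 0.1176 m/d
K = v · n / i = 0.1176 × 0.13 / 0.0015 = 10.2 m/d

10.2 m/d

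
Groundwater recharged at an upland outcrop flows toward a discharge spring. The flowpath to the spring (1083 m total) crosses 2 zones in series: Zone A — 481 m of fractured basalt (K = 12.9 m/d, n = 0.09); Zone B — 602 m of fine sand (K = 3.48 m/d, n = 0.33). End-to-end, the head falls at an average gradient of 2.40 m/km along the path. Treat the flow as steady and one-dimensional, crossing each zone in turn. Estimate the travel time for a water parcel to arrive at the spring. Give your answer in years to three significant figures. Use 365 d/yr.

53.6 years

Steady 1-D flow in series ⇒ the Darcy flux q is identical in every zone and the zone head losses add (resistances L/K in series).
Σ(L/K) = 481/12.9 + 602/3.48 = 37.29 + 173.0 = 210.3 d
K_eq = L_total / Σ(L/K) = 1083 / 210.3 = 5.150 m/d
q = K_eq · i = 5.150 × 0.0024 = 0.01236 m/d (same in every zone)
Zone A: v = q/n = 0.01236/0.09 = 0.1373 m/d → t_A = 481/0.1373 = 3502 d
Zone B: v = q/n = 0.01236/0.33 = 0.03746 m/d → t_B = 602/0.03746 = 16070 d
Total t = 3502 + 16070 = 19570 d
   = 19570 / 365 = 53.6 yr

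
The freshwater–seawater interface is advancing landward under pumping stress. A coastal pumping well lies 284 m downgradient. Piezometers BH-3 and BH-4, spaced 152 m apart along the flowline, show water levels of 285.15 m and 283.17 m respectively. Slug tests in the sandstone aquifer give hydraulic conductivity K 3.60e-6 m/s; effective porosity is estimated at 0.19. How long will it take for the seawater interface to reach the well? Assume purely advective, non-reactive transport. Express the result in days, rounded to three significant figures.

13300 days

Hydraulic gradient i = (285.15 − 283.17) / 152 = 1.98 / 152 = 0.01303
K = 3.60e-6 m/s × 86400 s/d = 0.3110 m/d
Specific discharge q = 0.3110 × 0.01303 = 0.004052 m/d
Average linear velocity = 0.004052 / 0.19 = 0.02132 m/d
t = L / v = 284 / 0.02132 = 13320 d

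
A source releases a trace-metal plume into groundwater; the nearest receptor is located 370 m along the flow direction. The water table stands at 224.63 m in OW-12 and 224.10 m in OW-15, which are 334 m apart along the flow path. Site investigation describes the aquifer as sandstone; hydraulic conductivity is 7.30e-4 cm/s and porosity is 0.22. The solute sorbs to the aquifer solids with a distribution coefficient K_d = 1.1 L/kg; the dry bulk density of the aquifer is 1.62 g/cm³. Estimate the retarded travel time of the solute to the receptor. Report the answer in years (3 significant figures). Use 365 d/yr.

Hydraulic gradient i = (224.63 − 224.10) / 334 = 0.53 / 334 = 0.001587
K = 7.30e-4 cm/s × 864 = 0.6307 m/d
Darcy flux q = K·i = 0.6307 × 0.001587 = 0.001001 m/d
Seepage velocity v = q / n = 0.001001 / 0.22 = 0.004549 m/d
Retardation R = 1 + ρ_b·K_d/n = 1 + 1.62×1.1/0.22 = 9.100
Contaminant velocity v_c = v/R = 0.004549/9.100 = 4.999e-4 m/d
t = L/v_c = 370/4.999e-4 = 740100 d
   = 740100/365 = 2030 yr

2030 years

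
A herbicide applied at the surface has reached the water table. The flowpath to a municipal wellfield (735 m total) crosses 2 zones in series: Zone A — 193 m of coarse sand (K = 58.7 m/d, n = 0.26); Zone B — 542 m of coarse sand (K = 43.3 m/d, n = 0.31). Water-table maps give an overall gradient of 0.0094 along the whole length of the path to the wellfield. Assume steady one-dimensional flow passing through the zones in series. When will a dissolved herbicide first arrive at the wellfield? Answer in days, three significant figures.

Continuity: the same q passes through each zone, so ΔH = q·Σ(L_j/K_j) — the zones act as resistances in series.
Σ(L/K) = 193/58.7 + 542/43.3 = 3.288 + 12.52 = 15.81 d
K_eq = L_total / Σ(L/K) = 735 / 15.81 = 46.50 m/d
q = K_eq · i = 46.50 × 0.0094 = 0.4371 m/d (same in every zone)
Zone A: v = q/n = 0.4371/0.26 = 1.681 m/d → t_A = 193/1.681 = 114.8 d
Zone B: v = q/n = 0.4371/0.31 = 1.410 m/d → t_B = 542/1.410 = 384.4 d
Total t = 114.8 + 384.4 = 499.2 d

499 days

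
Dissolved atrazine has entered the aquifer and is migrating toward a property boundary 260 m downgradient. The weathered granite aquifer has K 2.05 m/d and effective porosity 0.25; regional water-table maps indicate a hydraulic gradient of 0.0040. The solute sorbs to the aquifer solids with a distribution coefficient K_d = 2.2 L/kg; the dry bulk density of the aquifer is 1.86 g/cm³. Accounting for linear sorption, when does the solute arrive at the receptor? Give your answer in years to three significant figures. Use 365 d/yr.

377 years

q = Ki = 2.05 × 0.0040 = 0.008200 m/d
v_s = q/n_e = 0.008200/0.25 = 0.03280 m/d
Retardation R = 1 + ρ_b·K_d/n = 1 + 1.86×2.2/0.25 = 17.37
Contaminant velocity v_c = v/R = 0.03280/17.37 = 0.001889 m/d
t = L/v_c = 260/0.001889 = 137700 d
   = 137700/365 = 377 yr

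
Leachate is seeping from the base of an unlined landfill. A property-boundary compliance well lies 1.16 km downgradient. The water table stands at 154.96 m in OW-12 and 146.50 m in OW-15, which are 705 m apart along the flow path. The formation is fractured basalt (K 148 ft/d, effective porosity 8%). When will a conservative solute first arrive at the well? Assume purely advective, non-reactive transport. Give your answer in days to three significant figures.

Hydraulic gradient i = (154.96 − 146.50) / 705 = 8.46 / 705 = 0.01200
K = 148 ft/d × 0.3048 = 45.11 m/d
Specific discharge q = 45.11 × 0.01200 = 0.5413 m/d
Seepage velocity v = q / n = 0.5413 / 0.08 = 6.767 m/d
L = 1.16 km = 1160 m
t = L / v = 1160 / 6.767 = 171.4 d

171 days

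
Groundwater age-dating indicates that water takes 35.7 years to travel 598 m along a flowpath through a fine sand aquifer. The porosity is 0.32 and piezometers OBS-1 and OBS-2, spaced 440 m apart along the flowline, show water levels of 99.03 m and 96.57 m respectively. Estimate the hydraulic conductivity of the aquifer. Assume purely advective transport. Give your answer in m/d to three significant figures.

2.63 m/d

Hydraulic gradient i = (99.03 − 96.57) / 440 = 2.46 / 440 = 0.005591
t = 35.7 years = 13030 d
v = L / t = 598 / 13030 = 0.04589 m/d
K = v · n / i = 0.04589 × 0.32 / 0.005591 = 2.63 m/d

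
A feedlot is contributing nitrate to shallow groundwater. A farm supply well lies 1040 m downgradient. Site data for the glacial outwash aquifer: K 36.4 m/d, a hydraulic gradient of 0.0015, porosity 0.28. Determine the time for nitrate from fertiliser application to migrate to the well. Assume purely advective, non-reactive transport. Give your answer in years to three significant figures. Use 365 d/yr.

14.6 years

q = Ki = 36.4 × 0.0015 = 0.05460 m/d
Seepage velocity v = q / n = 0.05460 / 0.28 = 0.1950 m/d
t = L / v = 1040 / 0.1950 = 5333 d
   = 5333 / 365 = 14.6 yr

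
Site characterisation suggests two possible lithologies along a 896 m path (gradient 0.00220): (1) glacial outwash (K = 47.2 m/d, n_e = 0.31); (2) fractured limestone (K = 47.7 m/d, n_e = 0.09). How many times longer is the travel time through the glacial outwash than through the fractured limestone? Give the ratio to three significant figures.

Unit 1 (glacial outwash): v = 47.2×0.0022/0.31 = 0.3350 m/d, t = 896/0.3350 = 2675 d
Unit 2 (fractured limestone): v = 47.7×0.0022/0.09 = 1.166 m/d, t = 896/1.166 = 768.4 d
t(glacial outwash) / t(fractured limestone) = 2675/768.4 = 3.48

3.48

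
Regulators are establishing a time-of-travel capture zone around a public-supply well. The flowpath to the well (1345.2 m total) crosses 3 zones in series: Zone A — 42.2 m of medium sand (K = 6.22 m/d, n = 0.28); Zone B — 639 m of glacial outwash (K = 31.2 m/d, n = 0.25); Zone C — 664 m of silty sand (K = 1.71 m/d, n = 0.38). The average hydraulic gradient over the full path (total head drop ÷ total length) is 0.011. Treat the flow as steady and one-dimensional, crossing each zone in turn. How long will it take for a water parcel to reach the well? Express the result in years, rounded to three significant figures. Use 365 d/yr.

Continuity: the same q passes through each zone, so ΔH = q·Σ(L_j/K_j) — the zones act as resistances in series.
Σ(L/K) = 42.2/6.22 + 639/31.2 + 664/1.71 = 6.785 + 20.48 + 388.3 = 415.6 d
K_eq = L_total / Σ(L/K) = 1345.2 / 415.6 = 3.237 m/d
q = K_eq · i = 3.237 × 0.011 = 0.03561 m/d (same in every zone)
Zone A: v = q/n = 0.03561/0.28 = 0.1272 m/d → t_A = 42.2/0.1272 = 331.8 d
Zone B: v = q/n = 0.03561/0.25 = 0.1424 m/d → t_B = 639/0.1424 = 4486 d
Zone C: v = q/n = 0.03561/0.38 = 0.09370 m/d → t_C = 664/0.09370 = 7086 d
Total t = 331.8 + 4486 + 7086 = 11900 d
   = 11900 / 365 = 32.6 yr

32.6 years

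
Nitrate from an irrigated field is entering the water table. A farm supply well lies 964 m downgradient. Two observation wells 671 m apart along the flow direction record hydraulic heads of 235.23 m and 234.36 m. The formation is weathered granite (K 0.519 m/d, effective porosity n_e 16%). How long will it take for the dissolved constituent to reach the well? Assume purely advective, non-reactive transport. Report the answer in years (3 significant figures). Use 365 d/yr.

Hydraulic gradient i = (235.23 − 234.36) / 671 = 0.87 / 671 = 0.001297
q = Ki = 0.519 × 0.001297 = 6.729e-4 m/d
v = Ki/n = 0.519·0.001297/0.16 = 0.004206 m/d
t = L / v = 964 / 0.004206 = 229200 d
   = 229200 / 365 = 628 yr

628 years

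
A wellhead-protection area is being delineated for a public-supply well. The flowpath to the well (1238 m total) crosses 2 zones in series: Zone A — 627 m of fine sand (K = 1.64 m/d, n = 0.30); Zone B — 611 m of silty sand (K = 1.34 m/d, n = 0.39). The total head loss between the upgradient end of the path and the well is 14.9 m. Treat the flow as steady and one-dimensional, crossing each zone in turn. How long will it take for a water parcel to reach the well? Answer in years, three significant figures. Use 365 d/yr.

65.7 years

Steady 1-D flow in series ⇒ the Darcy flux q is identical in every zone and the zone head losses add (resistances L/K in series).
Σ(L/K) = 627/1.64 + 611/1.34 = 382.3 + 456.0 = 838.3 d
q = ΔH / Σ(L/K) = 14.9 / 838.3 = 0.01777 m/d (same in every zone)
Zone A: v = q/n = 0.01777/0.30 = 0.05925 m/d → t_A = 627/0.05925 = 10580 d
Zone B: v = q/n = 0.01777/0.39 = 0.04558 m/d → t_B = 611/0.04558 = 13410 d
Total t = 10580 + 13410 = 23990 d
   = 23990 / 365 = 65.7 yr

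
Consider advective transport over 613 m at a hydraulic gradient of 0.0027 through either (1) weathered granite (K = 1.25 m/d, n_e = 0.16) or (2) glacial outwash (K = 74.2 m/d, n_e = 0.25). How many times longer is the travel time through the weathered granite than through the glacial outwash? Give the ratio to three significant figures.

Unit 1 (weathered granite): v = 1.25×0.0027/0.16 = 0.02109 m/d, t = 613/0.02109 = 29060 d
Unit 2 (glacial outwash): v = 74.2×0.0027/0.25 = 0.8014 m/d, t = 613/0.8014 = 764.9 d
t(weathered granite) / t(glacial outwash) = 29060/764.9 = 38.0

38.0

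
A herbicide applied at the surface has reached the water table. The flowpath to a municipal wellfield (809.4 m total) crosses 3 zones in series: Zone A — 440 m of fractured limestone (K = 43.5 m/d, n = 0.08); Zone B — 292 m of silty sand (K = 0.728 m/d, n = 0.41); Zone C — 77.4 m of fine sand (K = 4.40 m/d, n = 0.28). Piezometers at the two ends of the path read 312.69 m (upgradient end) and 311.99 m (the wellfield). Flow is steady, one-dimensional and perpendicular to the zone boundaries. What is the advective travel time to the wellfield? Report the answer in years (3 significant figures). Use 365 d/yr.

Total head drop ΔH = 312.69 − 311.99 = 0.70 m
Continuity: the same q passes through each zone, so ΔH = q·Σ(L_j/K_j) — the zones act as resistances in series.
Σ(L/K) = 440/43.5 + 292/0.728 + 77.4/4.40 = 10.11 + 401.1 + 17.59 = 428.8 d
q = ΔH / Σ(L/K) = 0.70 / 428.8 = 0.001632 m/d (same in every zone)
Zone A: v = q/n = 0.001632/0.08 = 0.02041 m/d → t_A = 440/0.02041 = 21560 d
Zone B: v = q/n = 0.001632/0.41 = 0.003982 m/d → t_B = 292/0.003982 = 73340 d
Zone C: v = q/n = 0.001632/0.28 = 0.005830 m/d → t_C = 77.4/0.005830 = 13280 d
Total t = 21560 + 73340 + 13280 = 108200 d
   = 108200 / 365 = 296 yr

296 years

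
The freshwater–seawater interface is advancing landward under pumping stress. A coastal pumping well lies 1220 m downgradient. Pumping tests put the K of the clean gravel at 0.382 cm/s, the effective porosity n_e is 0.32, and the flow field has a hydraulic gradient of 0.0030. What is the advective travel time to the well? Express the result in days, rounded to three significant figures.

394 days

K = 0.382 cm/s × 864 = 330.0 m/d
Darcy flux q = K·i = 330.0 × 0.0030 = 0.9901 m/d
Average linear velocity = 0.9901 / 0.32 = 3.094 m/d
t = L / v = 1220 / 3.094 = 394.3 d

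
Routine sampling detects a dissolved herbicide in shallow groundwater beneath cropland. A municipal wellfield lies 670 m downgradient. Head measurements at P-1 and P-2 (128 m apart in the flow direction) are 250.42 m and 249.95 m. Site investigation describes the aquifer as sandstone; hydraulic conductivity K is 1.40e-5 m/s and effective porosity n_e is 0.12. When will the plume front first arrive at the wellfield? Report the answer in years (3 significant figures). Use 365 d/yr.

Hydraulic gradient i = (250.42 − 249.95) / 128 = 0.47 / 128 = 0.003672
K = 1.40e-5 m/s × 86400 s/d = 1.210 m/d
Darcy flux q = K·i = 1.210 × 0.003672 = 0.004442 m/d
v = Ki/n = 1.210·0.003672/0.12 = 0.03701 m/d
t = L / v = 670 / 0.03701 = 18100 d
   = 18100 / 365 = 49.6 yr

49.6 years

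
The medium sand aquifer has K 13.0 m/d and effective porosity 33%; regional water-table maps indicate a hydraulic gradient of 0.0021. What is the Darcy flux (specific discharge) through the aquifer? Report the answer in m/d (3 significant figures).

Specific discharge q = 13.0 × 0.0021 = 0.02730 m/d

0.0273 m/d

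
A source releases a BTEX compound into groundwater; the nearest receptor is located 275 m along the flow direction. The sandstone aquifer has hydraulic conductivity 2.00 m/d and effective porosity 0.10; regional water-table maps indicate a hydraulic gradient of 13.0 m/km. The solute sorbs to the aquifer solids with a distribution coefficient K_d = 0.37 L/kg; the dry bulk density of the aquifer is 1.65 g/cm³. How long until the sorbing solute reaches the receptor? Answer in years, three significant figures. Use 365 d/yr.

20.6 years

Specific discharge q = 2.00 × 0.013 = 0.02600 m/d
v_s = q/n_e = 0.02600/0.10 = 0.2600 m/d
Retardation R = 1 + ρ_b·K_d/n = 1 + 1.65×0.37/0.10 = 7.105
Contaminant velocity v_c = v/R = 0.2600/7.105 = 0.03659 m/d
t = L/v_c = 275/0.03659 = 7515 d
   = 7515/365 = 20.6 yr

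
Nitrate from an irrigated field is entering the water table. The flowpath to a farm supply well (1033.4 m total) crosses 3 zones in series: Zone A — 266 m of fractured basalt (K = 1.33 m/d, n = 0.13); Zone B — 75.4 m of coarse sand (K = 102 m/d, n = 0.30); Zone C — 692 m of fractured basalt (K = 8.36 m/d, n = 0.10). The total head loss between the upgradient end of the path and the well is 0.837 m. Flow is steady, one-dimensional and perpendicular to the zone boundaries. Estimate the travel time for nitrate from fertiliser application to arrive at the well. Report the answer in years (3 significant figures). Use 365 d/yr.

117 years

Steady 1-D flow in series ⇒ the Darcy flux q is identical in every zone and the zone head losses add (resistances L/K in series).
Σ(L/K) = 266/1.33 + 75.4/102 + 692/8.36 = 200.0 + 0.7392 + 82.78 = 283.5 d
q = ΔH / Σ(L/K) = 0.837 / 283.5 = 0.002952 m/d (same in every zone)
Zone A: v = q/n = 0.002952/0.13 = 0.02271 m/d → t_A = 266/0.02271 = 11710 d
Zone B: v = q/n = 0.002952/0.30 = 0.009841 m/d → t_B = 75.4/0.009841 = 7662 d
Zone C: v = q/n = 0.002952/0.10 = 0.02952 m/d → t_C = 692/0.02952 = 23440 d
Total t = 11710 + 7662 + 23440 = 42820 d
   = 42820 / 365 = 117 yr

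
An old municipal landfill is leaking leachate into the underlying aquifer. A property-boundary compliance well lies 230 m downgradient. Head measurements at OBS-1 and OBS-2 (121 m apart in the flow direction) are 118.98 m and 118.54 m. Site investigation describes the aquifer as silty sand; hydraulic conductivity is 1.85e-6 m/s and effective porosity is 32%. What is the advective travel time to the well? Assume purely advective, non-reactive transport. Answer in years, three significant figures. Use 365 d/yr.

Hydraulic gradient i = (118.98 − 118.54) / 121 = 0.44 / 121 = 0.003636
K = 1.85e-6 m/s × 86400 s/d = 0.1598 m/d
Specific discharge q = 0.1598 × 0.003636 = 5.812e-4 m/d
Average linear velocity = 5.812e-4 / 0.32 = 0.001816 m/d
t = L / v = 230 / 0.001816 = 126600 d
   = 126600 / 365 = 347 yr

347 years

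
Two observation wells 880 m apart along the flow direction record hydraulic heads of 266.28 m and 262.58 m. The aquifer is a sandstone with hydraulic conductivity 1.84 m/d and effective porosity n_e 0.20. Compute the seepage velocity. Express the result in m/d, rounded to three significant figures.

0.0387 m/d

Hydraulic gradient i = (266.28 − 262.58) / 880 = 3.70 / 880 = 0.004205
Specific discharge q = 1.84 × 0.004205 = 0.007736 m/d
v = Ki/n = 1.84·0.004205/0.20 = 0.03868 m/d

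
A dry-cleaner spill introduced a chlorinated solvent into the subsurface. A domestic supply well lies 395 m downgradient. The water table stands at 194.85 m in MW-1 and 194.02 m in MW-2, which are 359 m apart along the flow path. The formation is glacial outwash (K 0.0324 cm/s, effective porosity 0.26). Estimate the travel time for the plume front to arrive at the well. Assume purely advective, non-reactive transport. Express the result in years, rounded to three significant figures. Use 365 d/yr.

Hydraulic gradient i = (194.85 − 194.02) / 359 = 0.83 / 359 = 0.002312
K = 0.0324 cm/s × 864 = 27.99 m/d
Darcy flux q = K·i = 27.99 × 0.002312 = 0.06472 m/d
Average linear velocity = 0.06472 / 0.26 = 0.2489 m/d
t = L / v = 395 / 0.2489 = 1587 d
   = 1587 / 365 = 4.35 yr

4.35 years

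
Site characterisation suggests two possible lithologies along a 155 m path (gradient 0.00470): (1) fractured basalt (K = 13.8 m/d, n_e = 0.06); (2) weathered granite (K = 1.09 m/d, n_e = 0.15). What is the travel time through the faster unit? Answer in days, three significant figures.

143 days

Unit 1 (fractured basalt): v = 13.8×0.0047/0.06 = 1.081 m/d, t = 155/1.081 = 143.4 d
Unit 2 (weathered granite): v = 1.09×0.0047/0.15 = 0.03415 m/d, t = 155/0.03415 = 4538 d
Faster unit: t = 143 d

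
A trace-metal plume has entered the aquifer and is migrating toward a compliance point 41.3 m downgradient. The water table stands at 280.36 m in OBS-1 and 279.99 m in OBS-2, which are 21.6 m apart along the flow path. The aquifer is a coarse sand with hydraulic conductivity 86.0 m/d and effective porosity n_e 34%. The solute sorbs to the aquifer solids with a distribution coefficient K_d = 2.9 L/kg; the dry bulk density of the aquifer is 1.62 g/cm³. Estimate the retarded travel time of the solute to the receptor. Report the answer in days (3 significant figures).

141 days

Hydraulic gradient i = (280.36 − 279.99) / 21.6 = 0.37 / 21.6 = 0.01713
q = Ki = 86.0 × 0.01713 = 1.473 m/d
v_s = q/n_e = 1.473/0.34 = 4.333 m/d
Retardation R = 1 + ρ_b·K_d/n = 1 + 1.62×2.9/0.34 = 14.82
Contaminant velocity v_c = v/R = 4.333/14.82 = 0.2924 m/d
t = L/v_c = 41.3/0.2924 = 141.2 d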